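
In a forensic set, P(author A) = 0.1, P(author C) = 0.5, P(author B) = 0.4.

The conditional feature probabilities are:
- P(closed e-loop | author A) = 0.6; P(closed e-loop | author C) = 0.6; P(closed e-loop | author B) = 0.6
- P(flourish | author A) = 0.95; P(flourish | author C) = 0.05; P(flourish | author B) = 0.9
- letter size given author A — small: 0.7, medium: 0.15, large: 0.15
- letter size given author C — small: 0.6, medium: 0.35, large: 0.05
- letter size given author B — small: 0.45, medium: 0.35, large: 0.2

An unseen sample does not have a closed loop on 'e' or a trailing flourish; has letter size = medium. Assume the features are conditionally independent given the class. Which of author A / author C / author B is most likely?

author C

author A: 0.1 × (1−0.6) × (1−0.95) × 0.15 = 0.0003
author C: 0.5 × (1−0.6) × (1−0.05) × 0.35 = 0.0665
author B: 0.4 × (1−0.6) × (1−0.9) × 0.35 = 0.0056
Highest score → author C.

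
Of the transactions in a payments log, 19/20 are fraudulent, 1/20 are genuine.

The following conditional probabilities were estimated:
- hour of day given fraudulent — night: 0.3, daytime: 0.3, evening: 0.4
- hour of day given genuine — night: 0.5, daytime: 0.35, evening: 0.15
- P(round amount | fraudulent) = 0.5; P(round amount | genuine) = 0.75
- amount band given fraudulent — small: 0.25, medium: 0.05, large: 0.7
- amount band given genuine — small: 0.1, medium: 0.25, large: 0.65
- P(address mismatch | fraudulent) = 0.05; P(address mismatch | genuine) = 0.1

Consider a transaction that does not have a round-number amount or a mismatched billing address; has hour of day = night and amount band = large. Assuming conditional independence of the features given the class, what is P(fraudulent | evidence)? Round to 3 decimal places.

fraudulent: 0.95 × 0.3 × (1−0.5) × 0.7 × (1−0.05) = 0.0947625
genuine: 0.05 × 0.5 × (1−0.75) × 0.65 × (1−0.1) = 0.00365625
P(fraudulent | x) = 0.0947625 / 0.09841875 ≈ 0.963

0.963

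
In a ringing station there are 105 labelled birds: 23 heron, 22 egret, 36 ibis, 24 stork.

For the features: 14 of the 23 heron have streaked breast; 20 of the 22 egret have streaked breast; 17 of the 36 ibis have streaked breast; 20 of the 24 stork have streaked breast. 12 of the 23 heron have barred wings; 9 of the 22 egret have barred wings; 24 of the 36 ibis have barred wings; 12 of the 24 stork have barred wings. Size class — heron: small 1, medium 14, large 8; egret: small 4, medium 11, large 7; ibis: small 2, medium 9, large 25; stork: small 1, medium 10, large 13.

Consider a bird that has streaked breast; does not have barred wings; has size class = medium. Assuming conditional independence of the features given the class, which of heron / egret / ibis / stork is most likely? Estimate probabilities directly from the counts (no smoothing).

egret

heron: (23/105) × (14/23) × (11/23) × (14/23) ≈ 0.0388154
egret: (22/105) × (20/22) × (13/22) × (11/22) ≈ 0.0562771
ibis: (36/105) × (17/36) × (12/36) × (9/36) ≈ 0.0134921
stork: (24/105) × (20/24) × (12/24) × (10/24) ≈ 0.0396825
Highest score → egret.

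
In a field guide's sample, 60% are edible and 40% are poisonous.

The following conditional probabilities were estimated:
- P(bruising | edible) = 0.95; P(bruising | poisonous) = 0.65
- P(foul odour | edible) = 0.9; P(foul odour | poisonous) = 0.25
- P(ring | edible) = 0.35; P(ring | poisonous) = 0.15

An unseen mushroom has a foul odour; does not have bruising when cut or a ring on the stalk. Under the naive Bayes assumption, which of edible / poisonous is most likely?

poisonous

edible: 0.6 × (1−0.95) × 0.9 × (1−0.35) = 0.01755
poisonous: 0.4 × (1−0.65) × 0.25 × (1−0.15) = 0.02975
Highest score → poisonous.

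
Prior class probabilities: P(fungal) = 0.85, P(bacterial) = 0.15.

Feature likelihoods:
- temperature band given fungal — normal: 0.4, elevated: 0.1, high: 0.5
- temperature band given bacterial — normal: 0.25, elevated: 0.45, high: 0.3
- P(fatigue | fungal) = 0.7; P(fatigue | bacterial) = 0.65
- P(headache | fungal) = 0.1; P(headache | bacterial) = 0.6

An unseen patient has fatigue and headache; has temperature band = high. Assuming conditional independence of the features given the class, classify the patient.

fungal

fungal: 0.85 × 0.5 × 0.7 × 0.1 = 0.02975
bacterial: 0.15 × 0.3 × 0.65 × 0.6 = 0.01755
Highest score → fungal.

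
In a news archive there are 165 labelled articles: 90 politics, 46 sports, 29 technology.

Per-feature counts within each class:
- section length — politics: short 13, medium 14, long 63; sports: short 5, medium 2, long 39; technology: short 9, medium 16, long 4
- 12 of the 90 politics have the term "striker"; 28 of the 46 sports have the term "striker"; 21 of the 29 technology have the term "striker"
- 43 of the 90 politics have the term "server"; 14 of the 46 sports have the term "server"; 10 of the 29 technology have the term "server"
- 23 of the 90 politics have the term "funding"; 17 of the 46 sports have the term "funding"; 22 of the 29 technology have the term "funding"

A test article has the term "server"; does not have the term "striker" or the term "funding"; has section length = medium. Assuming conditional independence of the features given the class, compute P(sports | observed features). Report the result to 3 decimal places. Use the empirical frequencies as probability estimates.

0.031

politics: (90/165) × (14/90) × (78/90) × (43/90) × (67/90) ≈ 0.026155
sports: (46/165) × (2/46) × (18/46) × (14/46) × (29/46) ≈ 0.000910062
technology: (29/165) × (16/29) × (8/29) × (10/29) × (7/29) ≈ 0.00222654
P(sports | x) = 0.000910062 / 0.029291602 ≈ 0.031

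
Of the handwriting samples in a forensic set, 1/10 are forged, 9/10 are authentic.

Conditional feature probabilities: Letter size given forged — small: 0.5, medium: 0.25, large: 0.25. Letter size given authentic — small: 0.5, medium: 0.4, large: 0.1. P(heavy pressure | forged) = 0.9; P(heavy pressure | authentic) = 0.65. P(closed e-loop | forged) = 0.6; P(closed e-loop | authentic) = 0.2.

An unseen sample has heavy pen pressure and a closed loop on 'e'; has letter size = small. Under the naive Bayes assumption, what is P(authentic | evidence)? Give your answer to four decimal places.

0.6842

forged: 0.1 × 0.5 × 0.9 × 0.6 = 0.027
authentic: 0.9 × 0.5 × 0.65 × 0.2 = 0.0585
P(authentic | x) = 0.0585 / 0.0855 ≈ 0.6842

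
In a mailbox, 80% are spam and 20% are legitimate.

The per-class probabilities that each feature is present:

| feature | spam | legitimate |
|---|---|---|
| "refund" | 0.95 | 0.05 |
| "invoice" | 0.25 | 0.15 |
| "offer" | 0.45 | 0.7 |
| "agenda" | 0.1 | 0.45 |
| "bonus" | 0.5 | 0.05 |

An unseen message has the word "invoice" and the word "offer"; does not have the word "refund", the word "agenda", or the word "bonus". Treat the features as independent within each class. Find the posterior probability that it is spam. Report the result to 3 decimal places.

spam: 0.8 × (1−0.95) × 0.25 × 0.45 × (1−0.1) × (1−0.5) = 0.002025
legitimate: 0.2 × (1−0.05) × 0.15 × 0.7 × (1−0.45) × (1−0.05) = 0.010423875
P(spam | x) = 0.002025 / 0.012448875 ≈ 0.163

0.163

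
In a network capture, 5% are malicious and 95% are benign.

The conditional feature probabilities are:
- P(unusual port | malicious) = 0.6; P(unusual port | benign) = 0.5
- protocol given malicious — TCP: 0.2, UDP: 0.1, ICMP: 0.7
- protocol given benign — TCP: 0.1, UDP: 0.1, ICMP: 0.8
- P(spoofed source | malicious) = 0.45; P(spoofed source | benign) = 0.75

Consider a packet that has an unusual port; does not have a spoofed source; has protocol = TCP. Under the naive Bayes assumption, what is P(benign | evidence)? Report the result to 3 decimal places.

0.783

malicious: 0.05 × 0.6 × 0.2 × (1−0.45) = 0.0033
benign: 0.95 × 0.5 × 0.1 × (1−0.75) = 0.011875
P(benign | x) = 0.011875 / 0.015175 ≈ 0.783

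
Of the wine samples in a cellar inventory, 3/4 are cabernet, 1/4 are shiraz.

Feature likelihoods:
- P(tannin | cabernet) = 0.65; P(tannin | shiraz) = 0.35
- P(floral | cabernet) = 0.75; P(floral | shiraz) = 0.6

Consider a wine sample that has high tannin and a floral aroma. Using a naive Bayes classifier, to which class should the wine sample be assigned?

cabernet

cabernet: 0.75 × 0.65 × 0.75 = 0.365625
shiraz: 0.25 × 0.35 × 0.6 = 0.0525
Highest score → cabernet.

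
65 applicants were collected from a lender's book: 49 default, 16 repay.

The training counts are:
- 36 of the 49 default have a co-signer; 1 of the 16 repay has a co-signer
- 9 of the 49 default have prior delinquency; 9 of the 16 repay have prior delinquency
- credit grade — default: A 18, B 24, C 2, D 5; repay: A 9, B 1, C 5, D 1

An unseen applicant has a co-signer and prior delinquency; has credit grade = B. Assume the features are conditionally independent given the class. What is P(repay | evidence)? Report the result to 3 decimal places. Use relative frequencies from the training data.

0.011

default: (49/65) × (36/49) × (9/49) × (24/49) ≈ 0.0498254
repay: (16/65) × (1/16) × (9/16) × (1/16) ≈ 0.000540865
P(repay | x) = 0.000540865 / 0.050366265 ≈ 0.011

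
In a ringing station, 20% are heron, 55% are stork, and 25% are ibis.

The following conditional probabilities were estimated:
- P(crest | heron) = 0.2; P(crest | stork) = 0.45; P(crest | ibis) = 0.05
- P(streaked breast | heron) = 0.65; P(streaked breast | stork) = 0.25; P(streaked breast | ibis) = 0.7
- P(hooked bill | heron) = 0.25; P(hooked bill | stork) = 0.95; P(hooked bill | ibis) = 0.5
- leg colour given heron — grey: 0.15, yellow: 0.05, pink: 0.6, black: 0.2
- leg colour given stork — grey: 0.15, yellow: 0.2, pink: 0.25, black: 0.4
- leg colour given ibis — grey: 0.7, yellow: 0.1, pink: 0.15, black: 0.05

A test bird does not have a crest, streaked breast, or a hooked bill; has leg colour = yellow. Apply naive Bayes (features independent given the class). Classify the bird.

heron: 0.2 × (1−0.2) × (1−0.65) × (1−0.25) × 0.05 = 0.0021
stork: 0.55 × (1−0.45) × (1−0.25) × (1−0.95) × 0.2 = 0.00226875
ibis: 0.25 × (1−0.05) × (1−0.7) × (1−0.5) × 0.1 = 0.0035625
Highest score → ibis.

ibis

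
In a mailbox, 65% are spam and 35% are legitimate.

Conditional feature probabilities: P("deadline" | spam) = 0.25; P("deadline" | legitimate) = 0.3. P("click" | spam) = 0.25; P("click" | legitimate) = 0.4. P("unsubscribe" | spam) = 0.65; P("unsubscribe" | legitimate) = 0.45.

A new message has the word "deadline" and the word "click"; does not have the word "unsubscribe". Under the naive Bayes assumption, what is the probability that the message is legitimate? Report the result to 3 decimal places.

0.619

spam: 0.65 × 0.25 × 0.25 × (1−0.65) = 0.01421875
legitimate: 0.35 × 0.3 × 0.4 × (1−0.45) = 0.0231
P(legitimate | x) = 0.0231 / 0.03731875 ≈ 0.619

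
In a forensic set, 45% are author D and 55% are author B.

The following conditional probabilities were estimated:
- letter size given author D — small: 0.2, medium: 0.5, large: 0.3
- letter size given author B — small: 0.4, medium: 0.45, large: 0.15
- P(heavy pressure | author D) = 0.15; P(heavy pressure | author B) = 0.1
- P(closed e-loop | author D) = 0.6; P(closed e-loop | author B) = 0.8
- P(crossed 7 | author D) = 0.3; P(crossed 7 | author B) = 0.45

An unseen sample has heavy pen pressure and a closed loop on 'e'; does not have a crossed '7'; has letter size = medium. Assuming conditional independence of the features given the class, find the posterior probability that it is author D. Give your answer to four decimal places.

author D: 0.45 × 0.5 × 0.15 × 0.6 × (1−0.3) = 0.014175
author B: 0.55 × 0.45 × 0.1 × 0.8 × (1−0.45) = 0.01089
P(author D | x) = 0.014175 / 0.025065 ≈ 0.5655

0.5655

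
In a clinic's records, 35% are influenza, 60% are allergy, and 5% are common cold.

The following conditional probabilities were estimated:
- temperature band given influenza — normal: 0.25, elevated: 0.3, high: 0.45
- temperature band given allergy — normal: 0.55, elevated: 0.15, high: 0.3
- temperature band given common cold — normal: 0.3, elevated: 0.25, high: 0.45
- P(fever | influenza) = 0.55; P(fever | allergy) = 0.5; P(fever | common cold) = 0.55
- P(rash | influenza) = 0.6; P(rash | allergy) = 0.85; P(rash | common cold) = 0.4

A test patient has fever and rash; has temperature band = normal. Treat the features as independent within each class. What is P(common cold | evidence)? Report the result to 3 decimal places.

influenza: 0.35 × 0.25 × 0.55 × 0.6 = 0.028875
allergy: 0.6 × 0.55 × 0.5 × 0.85 = 0.14025
common cold: 0.05 × 0.3 × 0.55 × 0.4 = 0.0033
P(common cold | x) = 0.0033 / 0.172425 ≈ 0.019

0.019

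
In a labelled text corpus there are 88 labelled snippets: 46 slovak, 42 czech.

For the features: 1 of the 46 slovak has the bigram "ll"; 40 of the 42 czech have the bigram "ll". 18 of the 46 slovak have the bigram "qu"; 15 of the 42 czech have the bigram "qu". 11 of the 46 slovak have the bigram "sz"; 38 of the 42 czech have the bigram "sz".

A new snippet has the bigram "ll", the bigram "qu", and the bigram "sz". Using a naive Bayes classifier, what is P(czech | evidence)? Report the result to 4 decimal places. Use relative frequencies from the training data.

slovak: (46/88) × (1/46) × (18/46) × (11/46) ≈ 0.00106333
czech: (42/88) × (40/42) × (15/42) × (38/42) ≈ 0.146877
P(czech | x) = 0.146877 / 0.14794033 ≈ 0.9928

0.9928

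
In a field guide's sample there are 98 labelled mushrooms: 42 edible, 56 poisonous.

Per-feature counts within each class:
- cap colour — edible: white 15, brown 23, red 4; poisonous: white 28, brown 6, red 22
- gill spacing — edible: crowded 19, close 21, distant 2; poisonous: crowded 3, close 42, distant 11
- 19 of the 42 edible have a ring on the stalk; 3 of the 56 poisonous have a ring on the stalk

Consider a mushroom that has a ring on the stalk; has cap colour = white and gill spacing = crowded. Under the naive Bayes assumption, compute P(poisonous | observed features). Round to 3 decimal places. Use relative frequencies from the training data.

0.026

edible: (42/98) × (15/42) × (19/42) × (19/42) ≈ 0.0313238
poisonous: (56/98) × (28/56) × (3/56) × (3/56) ≈ 0.000819971
P(poisonous | x) = 0.000819971 / 0.032143771 ≈ 0.026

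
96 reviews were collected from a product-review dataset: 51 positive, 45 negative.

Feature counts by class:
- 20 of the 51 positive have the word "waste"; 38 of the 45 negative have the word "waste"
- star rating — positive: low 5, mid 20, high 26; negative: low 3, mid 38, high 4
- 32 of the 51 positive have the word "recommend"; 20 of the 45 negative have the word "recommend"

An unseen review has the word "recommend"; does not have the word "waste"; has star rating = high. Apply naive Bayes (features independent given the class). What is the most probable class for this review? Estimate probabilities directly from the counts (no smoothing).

positive

positive: (51/96) × (31/51) × (26/51) × (32/51) ≈ 0.103294
negative: (45/96) × (7/45) × (4/45) × (20/45) ≈ 0.00288066
Highest score → positive.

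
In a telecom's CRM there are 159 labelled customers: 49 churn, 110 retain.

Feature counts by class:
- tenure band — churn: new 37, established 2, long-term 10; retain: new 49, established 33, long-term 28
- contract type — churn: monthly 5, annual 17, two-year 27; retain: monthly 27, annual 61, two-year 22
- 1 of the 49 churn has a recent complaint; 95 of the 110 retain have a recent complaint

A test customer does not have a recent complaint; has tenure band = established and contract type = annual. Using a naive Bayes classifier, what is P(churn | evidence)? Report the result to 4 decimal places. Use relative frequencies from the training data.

churn: (49/159) × (2/49) × (17/49) × (48/49) ≈ 0.00427495
retain: (110/159) × (33/110) × (61/110) × (15/110) ≈ 0.0156947
P(churn | x) = 0.00427495 / 0.01996965 ≈ 0.2141

0.2141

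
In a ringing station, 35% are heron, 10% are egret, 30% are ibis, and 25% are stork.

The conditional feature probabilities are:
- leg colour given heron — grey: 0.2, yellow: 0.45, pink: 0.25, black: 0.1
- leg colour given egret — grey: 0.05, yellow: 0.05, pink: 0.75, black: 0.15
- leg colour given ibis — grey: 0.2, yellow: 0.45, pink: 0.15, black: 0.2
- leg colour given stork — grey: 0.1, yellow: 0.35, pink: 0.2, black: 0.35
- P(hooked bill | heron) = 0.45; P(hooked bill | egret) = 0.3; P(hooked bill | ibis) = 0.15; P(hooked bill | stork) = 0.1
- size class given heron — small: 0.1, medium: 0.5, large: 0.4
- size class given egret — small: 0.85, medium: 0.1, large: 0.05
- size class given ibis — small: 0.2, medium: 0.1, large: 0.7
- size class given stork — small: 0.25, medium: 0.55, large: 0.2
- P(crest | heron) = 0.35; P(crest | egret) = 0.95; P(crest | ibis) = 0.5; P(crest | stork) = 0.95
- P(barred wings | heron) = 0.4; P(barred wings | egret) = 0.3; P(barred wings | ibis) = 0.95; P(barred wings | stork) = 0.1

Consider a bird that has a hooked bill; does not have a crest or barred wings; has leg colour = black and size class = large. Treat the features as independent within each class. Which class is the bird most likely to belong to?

heron: 0.35 × 0.1 × 0.45 × 0.4 × (1−0.35) × (1−0.4) = 0.002457
egret: 0.1 × 0.15 × 0.3 × 0.05 × (1−0.95) × (1−0.3) = 0.000007875
ibis: 0.3 × 0.2 × 0.15 × 0.7 × (1−0.5) × (1−0.95) = 0.0001575
stork: 0.25 × 0.35 × 0.1 × 0.2 × (1−0.95) × (1−0.1) = 0.00007875
Highest score → heron.

heron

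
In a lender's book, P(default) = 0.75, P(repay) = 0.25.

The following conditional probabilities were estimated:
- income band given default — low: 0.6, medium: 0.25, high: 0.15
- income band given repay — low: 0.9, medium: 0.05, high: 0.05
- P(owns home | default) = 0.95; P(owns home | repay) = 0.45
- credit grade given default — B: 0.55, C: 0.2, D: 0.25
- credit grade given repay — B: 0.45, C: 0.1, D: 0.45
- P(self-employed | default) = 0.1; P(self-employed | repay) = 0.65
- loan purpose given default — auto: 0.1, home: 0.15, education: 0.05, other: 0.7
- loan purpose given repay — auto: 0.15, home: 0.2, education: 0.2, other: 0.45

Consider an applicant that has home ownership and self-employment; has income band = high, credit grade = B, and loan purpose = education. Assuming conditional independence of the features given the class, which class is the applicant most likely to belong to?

repay

default: 0.75 × 0.15 × 0.95 × 0.55 × 0.1 × 0.05 = 0.00029390625
repay: 0.25 × 0.05 × 0.45 × 0.45 × 0.65 × 0.2 = 0.0003290625
Highest score → repay.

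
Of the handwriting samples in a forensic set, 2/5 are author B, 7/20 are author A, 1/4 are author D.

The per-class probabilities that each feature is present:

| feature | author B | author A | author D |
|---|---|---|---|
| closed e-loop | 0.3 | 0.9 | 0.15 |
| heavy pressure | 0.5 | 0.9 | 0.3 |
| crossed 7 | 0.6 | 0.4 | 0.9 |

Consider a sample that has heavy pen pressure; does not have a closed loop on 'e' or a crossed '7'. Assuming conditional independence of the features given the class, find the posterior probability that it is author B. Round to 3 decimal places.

0.689

author B: 0.4 × (1−0.3) × 0.5 × (1−0.6) = 0.056
author A: 0.35 × (1−0.9) × 0.9 × (1−0.4) = 0.0189
author D: 0.25 × (1−0.15) × 0.3 × (1−0.9) = 0.006375
P(author B | x) = 0.056 / 0.081275 ≈ 0.689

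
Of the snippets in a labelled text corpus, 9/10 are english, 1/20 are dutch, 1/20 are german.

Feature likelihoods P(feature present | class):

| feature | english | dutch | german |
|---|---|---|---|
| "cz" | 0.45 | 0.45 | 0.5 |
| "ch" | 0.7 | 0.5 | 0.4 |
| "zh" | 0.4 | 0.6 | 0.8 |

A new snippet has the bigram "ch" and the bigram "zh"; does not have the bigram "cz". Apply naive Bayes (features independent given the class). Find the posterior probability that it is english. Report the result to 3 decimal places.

english: 0.9 × (1−0.45) × 0.7 × 0.4 = 0.1386
dutch: 0.05 × (1−0.45) × 0.5 × 0.6 = 0.00825
german: 0.05 × (1−0.5) × 0.4 × 0.8 = 0.008
P(english | x) = 0.1386 / 0.15485 ≈ 0.895

0.895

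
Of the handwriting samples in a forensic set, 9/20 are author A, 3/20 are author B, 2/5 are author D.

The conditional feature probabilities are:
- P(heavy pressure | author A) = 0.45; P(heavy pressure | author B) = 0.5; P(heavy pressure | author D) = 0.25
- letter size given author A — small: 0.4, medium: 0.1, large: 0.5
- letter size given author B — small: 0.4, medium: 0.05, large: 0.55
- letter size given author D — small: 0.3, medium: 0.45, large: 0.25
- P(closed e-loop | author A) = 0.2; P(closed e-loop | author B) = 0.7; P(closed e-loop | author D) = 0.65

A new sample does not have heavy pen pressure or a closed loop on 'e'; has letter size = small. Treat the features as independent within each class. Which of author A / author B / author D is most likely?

author A

author A: 0.45 × (1−0.45) × 0.4 × (1−0.2) = 0.0792
author B: 0.15 × (1−0.5) × 0.4 × (1−0.7) = 0.009
author D: 0.4 × (1−0.25) × 0.3 × (1−0.65) = 0.0315
Highest score → author A.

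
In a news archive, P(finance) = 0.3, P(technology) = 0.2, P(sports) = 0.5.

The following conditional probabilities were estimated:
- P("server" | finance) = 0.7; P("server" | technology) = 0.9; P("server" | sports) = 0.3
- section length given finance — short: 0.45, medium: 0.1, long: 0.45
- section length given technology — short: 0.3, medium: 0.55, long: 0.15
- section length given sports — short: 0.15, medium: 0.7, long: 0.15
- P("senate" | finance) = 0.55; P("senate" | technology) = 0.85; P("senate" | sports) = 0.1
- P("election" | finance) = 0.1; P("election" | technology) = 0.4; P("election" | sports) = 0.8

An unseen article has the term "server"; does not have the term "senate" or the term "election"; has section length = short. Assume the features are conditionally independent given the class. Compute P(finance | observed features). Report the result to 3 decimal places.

0.811

finance: 0.3 × 0.7 × 0.45 × (1−0.55) × (1−0.1) = 0.0382725
technology: 0.2 × 0.9 × 0.3 × (1−0.85) × (1−0.4) = 0.00486
sports: 0.5 × 0.3 × 0.15 × (1−0.1) × (1−0.8) = 0.00405
P(finance | x) = 0.0382725 / 0.0471825 ≈ 0.811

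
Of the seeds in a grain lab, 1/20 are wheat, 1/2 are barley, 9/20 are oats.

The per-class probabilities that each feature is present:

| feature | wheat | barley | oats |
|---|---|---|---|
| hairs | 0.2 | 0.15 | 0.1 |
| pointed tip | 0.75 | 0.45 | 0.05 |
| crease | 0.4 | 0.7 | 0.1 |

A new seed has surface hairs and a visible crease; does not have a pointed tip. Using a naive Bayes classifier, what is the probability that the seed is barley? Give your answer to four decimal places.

0.8455

wheat: 0.05 × 0.2 × (1−0.75) × 0.4 = 0.001
barley: 0.5 × 0.15 × (1−0.45) × 0.7 = 0.028875
oats: 0.45 × 0.1 × (1−0.05) × 0.1 = 0.004275
P(barley | x) = 0.028875 / 0.03415 ≈ 0.8455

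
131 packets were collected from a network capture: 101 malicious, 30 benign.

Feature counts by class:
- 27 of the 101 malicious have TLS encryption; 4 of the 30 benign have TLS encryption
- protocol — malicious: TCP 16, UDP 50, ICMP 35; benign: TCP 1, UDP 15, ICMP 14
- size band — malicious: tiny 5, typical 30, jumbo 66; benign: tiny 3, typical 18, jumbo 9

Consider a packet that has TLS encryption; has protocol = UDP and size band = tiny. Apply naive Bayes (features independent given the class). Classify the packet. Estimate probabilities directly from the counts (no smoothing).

malicious: (101/131) × (27/101) × (50/101) × (5/101) ≈ 0.00505114
benign: (30/131) × (4/30) × (15/30) × (3/30) ≈ 0.00152672
Highest score → malicious.

malicious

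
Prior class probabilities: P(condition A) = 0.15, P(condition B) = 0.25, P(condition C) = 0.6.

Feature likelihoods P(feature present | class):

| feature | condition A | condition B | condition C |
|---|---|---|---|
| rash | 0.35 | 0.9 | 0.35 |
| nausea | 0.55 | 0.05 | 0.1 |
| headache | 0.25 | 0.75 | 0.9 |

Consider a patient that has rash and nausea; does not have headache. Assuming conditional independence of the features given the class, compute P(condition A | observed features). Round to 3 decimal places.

0.815

condition A: 0.15 × 0.35 × 0.55 × (1−0.25) = 0.02165625
condition B: 0.25 × 0.9 × 0.05 × (1−0.75) = 0.0028125
condition C: 0.6 × 0.35 × 0.1 × (1−0.9) = 0.0021
P(condition A | x) = 0.02165625 / 0.02656875 ≈ 0.815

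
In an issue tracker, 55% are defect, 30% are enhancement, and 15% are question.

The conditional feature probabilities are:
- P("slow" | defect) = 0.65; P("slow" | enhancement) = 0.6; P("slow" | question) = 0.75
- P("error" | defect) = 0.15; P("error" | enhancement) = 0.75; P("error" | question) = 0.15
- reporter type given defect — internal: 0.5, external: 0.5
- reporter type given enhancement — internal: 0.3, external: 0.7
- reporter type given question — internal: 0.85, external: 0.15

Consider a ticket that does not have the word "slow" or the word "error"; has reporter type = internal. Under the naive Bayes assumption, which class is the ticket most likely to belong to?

defect: 0.55 × (1−0.65) × (1−0.15) × 0.5 = 0.0818125
enhancement: 0.3 × (1−0.6) × (1−0.75) × 0.3 = 0.009
question: 0.15 × (1−0.75) × (1−0.15) × 0.85 = 0.02709375
Highest score → defect.

defect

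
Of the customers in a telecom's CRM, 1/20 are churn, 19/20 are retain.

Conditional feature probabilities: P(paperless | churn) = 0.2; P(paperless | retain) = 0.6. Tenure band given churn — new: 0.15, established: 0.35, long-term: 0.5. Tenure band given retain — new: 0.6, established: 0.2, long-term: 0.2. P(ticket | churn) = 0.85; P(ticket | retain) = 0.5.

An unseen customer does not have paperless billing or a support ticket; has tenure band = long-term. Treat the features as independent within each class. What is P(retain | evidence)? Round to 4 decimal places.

churn: 0.05 × (1−0.2) × 0.5 × (1−0.85) = 0.003
retain: 0.95 × (1−0.6) × 0.2 × (1−0.5) = 0.038
P(retain | x) = 0.038 / 0.041 ≈ 0.9268

0.9268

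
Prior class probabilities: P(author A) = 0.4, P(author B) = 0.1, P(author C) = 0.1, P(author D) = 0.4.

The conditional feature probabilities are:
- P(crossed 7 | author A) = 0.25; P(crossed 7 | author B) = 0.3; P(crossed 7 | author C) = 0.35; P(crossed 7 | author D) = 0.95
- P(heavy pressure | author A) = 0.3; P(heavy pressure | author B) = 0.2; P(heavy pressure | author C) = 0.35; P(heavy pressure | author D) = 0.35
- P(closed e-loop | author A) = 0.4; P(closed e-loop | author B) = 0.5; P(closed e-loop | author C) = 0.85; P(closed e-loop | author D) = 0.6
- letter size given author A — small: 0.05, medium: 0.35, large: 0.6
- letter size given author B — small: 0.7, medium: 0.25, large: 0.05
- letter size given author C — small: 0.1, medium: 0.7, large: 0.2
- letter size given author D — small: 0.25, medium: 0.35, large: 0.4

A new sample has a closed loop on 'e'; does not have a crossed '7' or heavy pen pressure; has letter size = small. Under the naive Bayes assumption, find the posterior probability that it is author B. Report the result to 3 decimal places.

author A: 0.4 × (1−0.25) × (1−0.3) × 0.4 × 0.05 = 0.0042
author B: 0.1 × (1−0.3) × (1−0.2) × 0.5 × 0.7 = 0.0196
author C: 0.1 × (1−0.35) × (1−0.35) × 0.85 × 0.1 = 0.00359125
author D: 0.4 × (1−0.95) × (1−0.35) × 0.6 × 0.25 = 0.00195
P(author B | x) = 0.0196 / 0.02934125 ≈ 0.668

0.668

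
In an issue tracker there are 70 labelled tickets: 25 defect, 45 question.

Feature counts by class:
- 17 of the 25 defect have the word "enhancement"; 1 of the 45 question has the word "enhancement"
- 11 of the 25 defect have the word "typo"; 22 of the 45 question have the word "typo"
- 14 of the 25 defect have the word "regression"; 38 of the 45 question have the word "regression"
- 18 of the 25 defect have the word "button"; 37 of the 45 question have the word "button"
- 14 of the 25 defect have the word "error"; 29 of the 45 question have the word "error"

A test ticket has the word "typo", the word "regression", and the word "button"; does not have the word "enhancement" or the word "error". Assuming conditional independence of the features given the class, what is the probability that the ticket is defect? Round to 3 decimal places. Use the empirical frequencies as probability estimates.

0.105

defect: (25/70) × (8/25) × (11/25) × (14/25) × (18/25) × (11/25) = 0.008921088
question: (45/70) × (44/45) × (22/45) × (38/45) × (37/45) × (16/45) ≈ 0.0758634
P(defect | x) = 0.008921088 / 0.084784488 ≈ 0.105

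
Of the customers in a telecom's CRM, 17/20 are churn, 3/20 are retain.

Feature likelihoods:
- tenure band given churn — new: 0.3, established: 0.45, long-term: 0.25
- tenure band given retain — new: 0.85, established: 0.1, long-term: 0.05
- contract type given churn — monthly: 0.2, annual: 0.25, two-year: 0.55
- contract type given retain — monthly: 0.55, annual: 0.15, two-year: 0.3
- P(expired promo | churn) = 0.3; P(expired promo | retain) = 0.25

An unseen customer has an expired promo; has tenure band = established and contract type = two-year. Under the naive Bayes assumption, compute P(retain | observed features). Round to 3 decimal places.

churn: 0.85 × 0.45 × 0.55 × 0.3 = 0.0631125
retain: 0.15 × 0.1 × 0.3 × 0.25 = 0.001125
P(retain | x) = 0.001125 / 0.0642375 ≈ 0.018

0.018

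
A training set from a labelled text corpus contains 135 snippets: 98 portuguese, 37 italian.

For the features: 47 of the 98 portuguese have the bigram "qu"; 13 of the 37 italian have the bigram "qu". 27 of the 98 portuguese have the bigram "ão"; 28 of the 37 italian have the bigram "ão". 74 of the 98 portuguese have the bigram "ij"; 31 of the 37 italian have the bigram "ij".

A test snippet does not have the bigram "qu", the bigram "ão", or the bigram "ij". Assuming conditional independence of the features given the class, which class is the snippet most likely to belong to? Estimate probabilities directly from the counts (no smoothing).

portuguese: (98/135) × (51/98) × (71/98) × (24/98) ≈ 0.0670276
italian: (37/135) × (24/37) × (9/37) × (6/37) ≈ 0.00701242
Highest score → portuguese.

portuguese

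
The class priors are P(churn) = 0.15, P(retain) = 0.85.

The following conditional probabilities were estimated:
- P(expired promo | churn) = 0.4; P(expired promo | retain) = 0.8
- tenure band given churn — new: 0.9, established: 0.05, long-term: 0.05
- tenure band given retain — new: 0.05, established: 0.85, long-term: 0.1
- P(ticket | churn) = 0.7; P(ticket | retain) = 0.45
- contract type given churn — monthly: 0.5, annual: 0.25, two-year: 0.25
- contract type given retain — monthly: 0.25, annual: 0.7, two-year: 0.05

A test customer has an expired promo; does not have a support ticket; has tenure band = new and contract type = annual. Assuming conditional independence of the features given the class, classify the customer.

retain

churn: 0.15 × 0.4 × 0.9 × (1−0.7) × 0.25 = 0.00405
retain: 0.85 × 0.8 × 0.05 × (1−0.45) × 0.7 = 0.01309
Highest score → retain.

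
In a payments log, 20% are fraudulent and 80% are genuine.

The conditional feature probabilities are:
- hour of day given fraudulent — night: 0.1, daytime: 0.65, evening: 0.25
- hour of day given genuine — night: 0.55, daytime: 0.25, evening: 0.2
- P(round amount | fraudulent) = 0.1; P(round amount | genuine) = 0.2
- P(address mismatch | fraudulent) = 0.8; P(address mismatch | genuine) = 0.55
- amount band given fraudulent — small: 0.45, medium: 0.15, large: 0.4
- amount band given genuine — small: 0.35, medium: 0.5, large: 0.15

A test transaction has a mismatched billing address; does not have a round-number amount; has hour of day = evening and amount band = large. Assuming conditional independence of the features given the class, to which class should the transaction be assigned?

fraudulent

fraudulent: 0.2 × 0.25 × (1−0.1) × 0.8 × 0.4 = 0.0144
genuine: 0.8 × 0.2 × (1−0.2) × 0.55 × 0.15 = 0.01056
Highest score → fraudulent.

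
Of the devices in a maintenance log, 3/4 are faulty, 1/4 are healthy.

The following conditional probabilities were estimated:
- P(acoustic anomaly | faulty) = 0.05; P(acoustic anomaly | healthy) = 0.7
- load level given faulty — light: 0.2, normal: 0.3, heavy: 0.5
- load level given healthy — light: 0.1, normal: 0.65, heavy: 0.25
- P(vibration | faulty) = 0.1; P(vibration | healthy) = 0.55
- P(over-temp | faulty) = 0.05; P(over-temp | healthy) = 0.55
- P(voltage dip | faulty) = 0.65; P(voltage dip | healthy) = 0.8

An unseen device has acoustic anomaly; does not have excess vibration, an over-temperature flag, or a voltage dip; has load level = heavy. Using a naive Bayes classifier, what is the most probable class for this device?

faulty

faulty: 0.75 × 0.05 × 0.5 × (1−0.1) × (1−0.05) × (1−0.65) = 0.0056109375
healthy: 0.25 × 0.7 × 0.25 × (1−0.55) × (1−0.55) × (1−0.8) = 0.001771875
Highest score → faulty.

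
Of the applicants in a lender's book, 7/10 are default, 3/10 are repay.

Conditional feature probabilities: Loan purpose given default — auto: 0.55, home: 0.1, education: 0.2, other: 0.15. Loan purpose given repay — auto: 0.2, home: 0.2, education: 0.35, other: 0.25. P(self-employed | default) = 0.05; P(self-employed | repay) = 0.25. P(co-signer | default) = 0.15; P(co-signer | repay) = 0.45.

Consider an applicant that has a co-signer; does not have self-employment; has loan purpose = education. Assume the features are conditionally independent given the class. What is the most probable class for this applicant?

repay

default: 0.7 × 0.2 × (1−0.05) × 0.15 = 0.01995
repay: 0.3 × 0.35 × (1−0.25) × 0.45 = 0.0354375
Highest score → repay.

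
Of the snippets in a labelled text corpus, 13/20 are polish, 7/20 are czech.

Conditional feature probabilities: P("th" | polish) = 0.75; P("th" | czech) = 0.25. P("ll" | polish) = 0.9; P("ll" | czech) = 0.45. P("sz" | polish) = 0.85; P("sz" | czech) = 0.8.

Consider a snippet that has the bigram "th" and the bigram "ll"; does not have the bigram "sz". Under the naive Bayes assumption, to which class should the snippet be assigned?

polish

polish: 0.65 × 0.75 × 0.9 × (1−0.85) = 0.0658125
czech: 0.35 × 0.25 × 0.45 × (1−0.8) = 0.007875
Highest score → polish.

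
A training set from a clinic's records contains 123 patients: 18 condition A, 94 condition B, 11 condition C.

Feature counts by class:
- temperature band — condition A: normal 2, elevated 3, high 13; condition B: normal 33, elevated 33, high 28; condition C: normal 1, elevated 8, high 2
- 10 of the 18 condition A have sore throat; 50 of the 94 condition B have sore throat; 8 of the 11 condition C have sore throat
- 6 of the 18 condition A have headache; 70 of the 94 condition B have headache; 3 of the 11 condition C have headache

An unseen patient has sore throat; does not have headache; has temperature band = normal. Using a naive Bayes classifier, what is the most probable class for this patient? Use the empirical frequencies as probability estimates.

condition B

condition A: (18/123) × (2/18) × (10/18) × (12/18) ≈ 0.00602228
condition B: (94/123) × (33/94) × (50/94) × (24/94) ≈ 0.0364363
condition C: (11/123) × (1/11) × (8/11) × (8/11) ≈ 0.00430021
Highest score → condition B.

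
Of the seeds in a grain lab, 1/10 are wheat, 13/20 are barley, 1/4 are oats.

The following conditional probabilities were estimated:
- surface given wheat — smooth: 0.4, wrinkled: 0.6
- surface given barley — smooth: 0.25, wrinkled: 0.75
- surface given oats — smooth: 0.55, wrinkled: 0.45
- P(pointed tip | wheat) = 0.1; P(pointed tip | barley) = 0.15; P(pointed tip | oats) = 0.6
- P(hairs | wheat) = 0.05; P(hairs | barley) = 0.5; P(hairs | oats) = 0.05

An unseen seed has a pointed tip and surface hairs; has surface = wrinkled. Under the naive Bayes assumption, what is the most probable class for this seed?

barley

wheat: 0.1 × 0.6 × 0.1 × 0.05 = 0.0003
barley: 0.65 × 0.75 × 0.15 × 0.5 = 0.0365625
oats: 0.25 × 0.45 × 0.6 × 0.05 = 0.003375
Highest score → barley.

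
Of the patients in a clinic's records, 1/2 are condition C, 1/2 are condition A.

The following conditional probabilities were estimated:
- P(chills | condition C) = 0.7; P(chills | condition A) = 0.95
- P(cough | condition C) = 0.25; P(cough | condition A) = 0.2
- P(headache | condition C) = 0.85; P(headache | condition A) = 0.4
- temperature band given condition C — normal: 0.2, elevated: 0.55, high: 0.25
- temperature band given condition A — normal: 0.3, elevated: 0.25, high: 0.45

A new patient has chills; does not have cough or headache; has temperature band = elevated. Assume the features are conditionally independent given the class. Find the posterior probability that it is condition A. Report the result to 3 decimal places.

condition C: 0.5 × 0.7 × (1−0.25) × (1−0.85) × 0.55 = 0.02165625
condition A: 0.5 × 0.95 × (1−0.2) × (1−0.4) × 0.25 = 0.057
P(condition A | x) = 0.057 / 0.07865625 ≈ 0.725

0.725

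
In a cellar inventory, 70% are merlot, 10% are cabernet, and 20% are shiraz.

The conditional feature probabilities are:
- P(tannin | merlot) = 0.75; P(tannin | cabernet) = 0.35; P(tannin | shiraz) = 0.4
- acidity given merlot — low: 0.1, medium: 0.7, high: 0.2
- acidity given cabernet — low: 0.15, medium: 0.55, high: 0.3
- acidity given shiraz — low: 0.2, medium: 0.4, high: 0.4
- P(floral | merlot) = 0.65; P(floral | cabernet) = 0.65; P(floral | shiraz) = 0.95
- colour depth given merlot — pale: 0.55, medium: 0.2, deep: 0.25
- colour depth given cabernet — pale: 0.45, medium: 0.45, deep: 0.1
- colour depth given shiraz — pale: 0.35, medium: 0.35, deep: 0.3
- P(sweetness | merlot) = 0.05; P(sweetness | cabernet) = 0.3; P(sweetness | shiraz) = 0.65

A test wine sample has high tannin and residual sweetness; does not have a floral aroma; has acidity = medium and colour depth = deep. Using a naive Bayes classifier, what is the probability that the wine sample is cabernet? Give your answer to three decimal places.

0.095

merlot: 0.7 × 0.75 × 0.7 × (1−0.65) × 0.25 × 0.05 = 0.0016078125
cabernet: 0.1 × 0.35 × 0.55 × (1−0.65) × 0.1 × 0.3 = 0.000202125
shiraz: 0.2 × 0.4 × 0.4 × (1−0.95) × 0.3 × 0.65 = 0.000312
P(cabernet | x) = 0.000202125 / 0.0021219375 ≈ 0.095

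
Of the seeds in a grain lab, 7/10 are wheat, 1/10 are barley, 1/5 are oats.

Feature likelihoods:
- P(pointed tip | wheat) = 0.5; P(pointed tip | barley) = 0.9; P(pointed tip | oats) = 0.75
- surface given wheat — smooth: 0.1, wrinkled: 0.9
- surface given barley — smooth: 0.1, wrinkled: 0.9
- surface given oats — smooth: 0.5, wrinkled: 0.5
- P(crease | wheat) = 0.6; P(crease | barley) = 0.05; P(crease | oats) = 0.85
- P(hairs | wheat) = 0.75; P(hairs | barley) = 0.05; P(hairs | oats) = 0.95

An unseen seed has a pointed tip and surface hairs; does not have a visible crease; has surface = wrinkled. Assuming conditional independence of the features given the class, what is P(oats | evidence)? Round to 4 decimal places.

wheat: 0.7 × 0.5 × 0.9 × (1−0.6) × 0.75 = 0.0945
barley: 0.1 × 0.9 × 0.9 × (1−0.05) × 0.05 = 0.0038475
oats: 0.2 × 0.75 × 0.5 × (1−0.85) × 0.95 = 0.0106875
P(oats | x) = 0.0106875 / 0.109035 ≈ 0.0980

0.0980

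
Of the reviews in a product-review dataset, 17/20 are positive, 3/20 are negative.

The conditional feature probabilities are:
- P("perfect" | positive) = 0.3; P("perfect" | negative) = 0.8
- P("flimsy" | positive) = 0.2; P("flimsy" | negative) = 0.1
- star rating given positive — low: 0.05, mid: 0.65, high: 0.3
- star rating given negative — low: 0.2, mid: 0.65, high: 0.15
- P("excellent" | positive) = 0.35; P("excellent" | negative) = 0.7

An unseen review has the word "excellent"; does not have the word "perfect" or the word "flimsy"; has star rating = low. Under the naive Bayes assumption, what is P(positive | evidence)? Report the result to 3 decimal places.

positive: 0.85 × (1−0.3) × (1−0.2) × 0.05 × 0.35 = 0.00833
negative: 0.15 × (1−0.8) × (1−0.1) × 0.2 × 0.7 = 0.00378
P(positive | x) = 0.00833 / 0.01211 ≈ 0.688

0.688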